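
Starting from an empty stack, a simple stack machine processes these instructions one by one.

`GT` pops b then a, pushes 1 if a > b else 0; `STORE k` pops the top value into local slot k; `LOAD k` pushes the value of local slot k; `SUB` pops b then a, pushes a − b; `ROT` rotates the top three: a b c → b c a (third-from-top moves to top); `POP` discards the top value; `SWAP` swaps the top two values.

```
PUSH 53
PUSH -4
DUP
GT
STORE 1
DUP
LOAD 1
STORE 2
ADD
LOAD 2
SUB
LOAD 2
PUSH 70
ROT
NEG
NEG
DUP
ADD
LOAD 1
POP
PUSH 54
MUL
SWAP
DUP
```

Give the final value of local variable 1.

0

PUSH 53 → [53]
PUSH -4 → [53, -4]
DUP     → [53, -4, -4]
GT      → [53, 0]
STORE 1 → [53]
DUP     → [53, 53]
LOAD 1  → [53, 53, 0]
STORE 2 → [53, 53]
ADD     → [106]
LOAD 2  → [106, 0]
SUB     → [106]
LOAD 2  → [106, 0]
PUSH 70 → [106, 0, 70]
ROT     → [0, 70, 106]
NEG     → [0, 70, -106]
NEG     → [0, 70, 106]
DUP     → [0, 70, 106, 106]
ADD     → [0, 70, 212]
LOAD 1  → [0, 70, 212, 0]
POP     → [0, 70, 212]
PUSH 54 → [0, 70, 212, 54]
MUL     → [0, 70, 11448]
SWAP    → [0, 11448, 70]
DUP     → [0, 11448, 70, 70]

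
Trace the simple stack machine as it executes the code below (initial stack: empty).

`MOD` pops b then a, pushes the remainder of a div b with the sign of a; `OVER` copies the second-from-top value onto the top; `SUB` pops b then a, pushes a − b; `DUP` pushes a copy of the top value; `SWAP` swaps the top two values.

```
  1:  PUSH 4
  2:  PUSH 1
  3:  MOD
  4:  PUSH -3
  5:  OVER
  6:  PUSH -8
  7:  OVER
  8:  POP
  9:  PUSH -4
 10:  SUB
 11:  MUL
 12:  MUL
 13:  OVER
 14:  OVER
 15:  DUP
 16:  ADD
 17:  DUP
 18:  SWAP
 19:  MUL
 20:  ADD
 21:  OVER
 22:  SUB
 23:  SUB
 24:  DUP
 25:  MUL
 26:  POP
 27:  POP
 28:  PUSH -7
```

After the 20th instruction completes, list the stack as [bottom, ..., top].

PUSH 4  : 4
PUSH 1  : 4 1
MOD     : 0
PUSH -3 : 0 -3
OVER    : 0 -3 0
PUSH -8 : 0 -3 0 -8
OVER    : 0 -3 0 -8 0
POP     : 0 -3 0 -8
PUSH -4 : 0 -3 0 -8 -4
SUB     : 0 -3 0 -4
MUL     : 0 -3 0
MUL     : 0 0
OVER    : 0 0 0
OVER    : 0 0 0 0
DUP     : 0 0 0 0 0
ADD     : 0 0 0 0
DUP     : 0 0 0 0 0
SWAP    : 0 0 0 0 0
MUL     : 0 0 0 0
ADD     : 0 0 0

[0, 0, 0]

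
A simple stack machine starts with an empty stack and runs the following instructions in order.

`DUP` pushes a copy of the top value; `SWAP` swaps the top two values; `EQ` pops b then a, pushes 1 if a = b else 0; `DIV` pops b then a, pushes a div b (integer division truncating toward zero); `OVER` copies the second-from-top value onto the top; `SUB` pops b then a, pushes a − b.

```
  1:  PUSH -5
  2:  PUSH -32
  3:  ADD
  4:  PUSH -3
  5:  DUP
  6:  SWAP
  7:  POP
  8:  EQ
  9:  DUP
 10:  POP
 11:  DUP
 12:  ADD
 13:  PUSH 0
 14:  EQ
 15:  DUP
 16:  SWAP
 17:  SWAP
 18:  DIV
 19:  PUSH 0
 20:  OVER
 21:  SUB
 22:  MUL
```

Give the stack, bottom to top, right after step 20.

[1, 0, 1]

PUSH -5  → [-5]
PUSH -32 → [-5, -32]
ADD      → [-37]
PUSH -3  → [-37, -3]
DUP      → [-37, -3, -3]
SWAP     → [-37, -3, -3]
POP      → [-37, -3]
EQ       → [0]
DUP      → [0, 0]
POP      → [0]
DUP      → [0, 0]
ADD      → [0]
PUSH 0   → [0, 0]
EQ       → [1]
DUP      → [1, 1]
SWAP     → [1, 1]
SWAP     → [1, 1]
DIV      → [1]
PUSH 0   → [1, 0]
OVER     → [1, 0, 1]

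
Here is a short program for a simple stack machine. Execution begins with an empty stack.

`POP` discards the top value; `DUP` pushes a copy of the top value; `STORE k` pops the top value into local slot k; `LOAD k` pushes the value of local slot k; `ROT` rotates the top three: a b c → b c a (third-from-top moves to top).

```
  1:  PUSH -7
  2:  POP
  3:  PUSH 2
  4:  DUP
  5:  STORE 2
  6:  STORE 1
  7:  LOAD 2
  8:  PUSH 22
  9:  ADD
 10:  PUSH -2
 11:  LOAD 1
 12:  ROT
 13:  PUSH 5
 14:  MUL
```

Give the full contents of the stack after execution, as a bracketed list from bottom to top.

PUSH -7 : -7
POP     : (empty)
PUSH 2  : 2
DUP     : 2 2
STORE 2 : 2
STORE 1 : (empty)
LOAD 2  : 2
PUSH 22 : 2 22
ADD     : 24
PUSH -2 : 24 -2
LOAD 1  : 24 -2 2
ROT     : -2 2 24
PUSH 5  : -2 2 24 5
MUL     : -2 2 120

[-2, 2, 120]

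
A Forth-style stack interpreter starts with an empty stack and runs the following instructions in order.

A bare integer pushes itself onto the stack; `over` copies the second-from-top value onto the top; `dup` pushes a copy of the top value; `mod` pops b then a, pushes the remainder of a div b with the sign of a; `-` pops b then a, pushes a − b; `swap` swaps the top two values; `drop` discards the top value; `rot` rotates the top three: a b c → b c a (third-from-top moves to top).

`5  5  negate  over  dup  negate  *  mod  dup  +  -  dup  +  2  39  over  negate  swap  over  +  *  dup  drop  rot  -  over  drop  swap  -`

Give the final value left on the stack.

-106

5       5
5       5 5
negate  5 -5
over    5 -5 5
dup     5 -5 5 5
negate  5 -5 5 -5
*       5 -5 -25
mod     5 -5
dup     5 -5 -5
+       5 -10
-       15
dup     15 15
+       30
2       30 2
39      30 2 39
over    30 2 39 2
negate  30 2 39 -2
swap    30 2 -2 39
over    30 2 -2 39 -2
+       30 2 -2 37
*       30 2 -74
dup     30 2 -74 -74
drop    30 2 -74
rot     2 -74 30
-       2 -104
over    2 -104 2
drop    2 -104
swap    -104 2
-       -106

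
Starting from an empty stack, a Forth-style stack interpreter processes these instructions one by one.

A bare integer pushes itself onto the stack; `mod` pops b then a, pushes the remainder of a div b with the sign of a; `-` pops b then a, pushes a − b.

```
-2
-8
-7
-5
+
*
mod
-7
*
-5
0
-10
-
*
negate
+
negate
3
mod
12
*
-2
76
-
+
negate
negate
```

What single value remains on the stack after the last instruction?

-90

-2     : [-2]
-8     : [-2, -8]
-7     : [-2, -8, -7]
-5     : [-2, -8, -7, -5]
+      : [-2, -8, -12]
*      : [-2, 96]
mod    : [-2]
-7     : [-2, -7]
*      : [14]
-5     : [14, -5]
0      : [14, -5, 0]
-10    : [14, -5, 0, -10]
-      : [14, -5, 10]
*      : [14, -50]
negate : [14, 50]
+      : [64]
negate : [-64]
3      : [-64, 3]
mod    : [-1]
12     : [-1, 12]
*      : [-12]
-2     : [-12, -2]
76     : [-12, -2, 76]
-      : [-12, -78]
+      : [-90]
negate : [90]
negate : [-90]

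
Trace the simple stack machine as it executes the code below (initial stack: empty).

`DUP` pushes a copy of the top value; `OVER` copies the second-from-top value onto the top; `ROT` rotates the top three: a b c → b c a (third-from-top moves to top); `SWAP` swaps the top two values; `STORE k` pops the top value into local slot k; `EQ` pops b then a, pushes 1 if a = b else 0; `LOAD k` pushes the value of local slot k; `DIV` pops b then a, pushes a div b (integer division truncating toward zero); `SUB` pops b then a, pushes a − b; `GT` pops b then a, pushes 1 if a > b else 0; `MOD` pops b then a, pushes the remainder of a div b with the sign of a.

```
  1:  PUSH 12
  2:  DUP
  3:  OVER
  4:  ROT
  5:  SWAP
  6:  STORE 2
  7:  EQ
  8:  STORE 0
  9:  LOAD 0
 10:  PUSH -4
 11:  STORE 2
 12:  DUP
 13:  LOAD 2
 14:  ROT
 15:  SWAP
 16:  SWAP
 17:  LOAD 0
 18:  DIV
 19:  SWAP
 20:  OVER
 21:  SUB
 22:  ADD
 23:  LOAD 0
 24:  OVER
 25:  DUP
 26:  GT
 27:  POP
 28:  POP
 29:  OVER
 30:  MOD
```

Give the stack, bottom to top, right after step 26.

[1, -4, 1, 0]

PUSH 12 → 12
DUP     → 12 12
OVER    → 12 12 12
ROT     → 12 12 12
SWAP    → 12 12 12
STORE 2 → 12 12
EQ      → 1
STORE 0 → (empty)
LOAD 0  → 1
PUSH -4 → 1 -4
STORE 2 → 1
DUP     → 1 1
LOAD 2  → 1 1 -4
ROT     → 1 -4 1
SWAP    → 1 1 -4
SWAP    → 1 -4 1
LOAD 0  → 1 -4 1 1
DIV     → 1 -4 1
SWAP    → 1 1 -4
OVER    → 1 1 -4 1
SUB     → 1 1 -5
ADD     → 1 -4
LOAD 0  → 1 -4 1
OVER    → 1 -4 1 -4
DUP     → 1 -4 1 -4 -4
GT      → 1 -4 1 0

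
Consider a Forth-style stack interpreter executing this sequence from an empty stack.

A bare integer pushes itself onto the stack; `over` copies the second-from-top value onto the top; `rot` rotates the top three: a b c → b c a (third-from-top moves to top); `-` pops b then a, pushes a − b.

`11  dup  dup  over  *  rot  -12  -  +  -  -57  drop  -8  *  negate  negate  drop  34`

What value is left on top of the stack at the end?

11     -> 11
dup    -> 11 11
dup    -> 11 11 11
over   -> 11 11 11 11
*      -> 11 11 121
rot    -> 11 121 11
-12    -> 11 121 11 -12
-      -> 11 121 23
+      -> 11 144
-      -> -133
-57    -> -133 -57
drop   -> -133
-8     -> -133 -8
*      -> 1064
negate -> -1064
negate -> 1064
drop   -> (empty)
34     -> 34

34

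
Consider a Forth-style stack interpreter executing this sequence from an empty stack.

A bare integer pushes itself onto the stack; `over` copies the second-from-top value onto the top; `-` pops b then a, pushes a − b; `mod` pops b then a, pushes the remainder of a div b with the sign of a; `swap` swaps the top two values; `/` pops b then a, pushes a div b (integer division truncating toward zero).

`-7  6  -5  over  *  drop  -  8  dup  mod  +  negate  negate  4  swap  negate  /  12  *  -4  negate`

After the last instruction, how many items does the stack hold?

-7     → -7
6      → -7 6
-5     → -7 6 -5
over   → -7 6 -5 6
*      → -7 6 -30
drop   → -7 6
-      → -13
8      → -13 8
dup    → -13 8 8
mod    → -13 0
+      → -13
negate → 13
negate → -13
4      → -13 4
swap   → 4 -13
negate → 4 13
/      → 0
12     → 0 12
*      → 0
-4     → 0 -4
negate → 0 4

2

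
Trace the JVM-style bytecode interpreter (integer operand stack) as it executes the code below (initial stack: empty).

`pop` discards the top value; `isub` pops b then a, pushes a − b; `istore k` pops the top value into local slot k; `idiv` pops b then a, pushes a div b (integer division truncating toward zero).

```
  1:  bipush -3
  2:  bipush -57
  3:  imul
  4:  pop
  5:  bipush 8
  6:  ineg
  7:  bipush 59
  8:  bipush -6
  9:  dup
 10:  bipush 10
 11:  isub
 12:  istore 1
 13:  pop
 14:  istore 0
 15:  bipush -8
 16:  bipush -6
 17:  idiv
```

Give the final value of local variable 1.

-16

bipush -3   -3
bipush -57  -3 -57
imul        171
pop         (empty)
bipush 8    8
ineg        -8
bipush 59   -8 59
bipush -6   -8 59 -6
dup         -8 59 -6 -6
bipush 10   -8 59 -6 -6 10
isub        -8 59 -6 -16
istore 1    -8 59 -6
pop         -8 59
istore 0    -8
bipush -8   -8 -8
bipush -6   -8 -8 -6
idiv        -8 1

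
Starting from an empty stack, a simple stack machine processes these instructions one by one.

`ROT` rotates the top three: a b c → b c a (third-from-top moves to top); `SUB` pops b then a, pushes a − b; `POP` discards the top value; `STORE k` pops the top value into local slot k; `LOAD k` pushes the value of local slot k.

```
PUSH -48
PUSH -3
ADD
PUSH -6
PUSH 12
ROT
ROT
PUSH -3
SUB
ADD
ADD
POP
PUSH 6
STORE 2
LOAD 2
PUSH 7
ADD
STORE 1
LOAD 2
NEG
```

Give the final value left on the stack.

-6

PUSH -48 : [-48]
PUSH -3  : [-48, -3]
ADD      : [-51]
PUSH -6  : [-51, -6]
PUSH 12  : [-51, -6, 12]
ROT      : [-6, 12, -51]
ROT      : [12, -51, -6]
PUSH -3  : [12, -51, -6, -3]
SUB      : [12, -51, -3]
ADD      : [12, -54]
ADD      : [-42]
POP      : []
PUSH 6   : [6]
STORE 2  : []
LOAD 2   : [6]
PUSH 7   : [6, 7]
ADD      : [13]
STORE 1  : []
LOAD 2   : [6]
NEG      : [-6]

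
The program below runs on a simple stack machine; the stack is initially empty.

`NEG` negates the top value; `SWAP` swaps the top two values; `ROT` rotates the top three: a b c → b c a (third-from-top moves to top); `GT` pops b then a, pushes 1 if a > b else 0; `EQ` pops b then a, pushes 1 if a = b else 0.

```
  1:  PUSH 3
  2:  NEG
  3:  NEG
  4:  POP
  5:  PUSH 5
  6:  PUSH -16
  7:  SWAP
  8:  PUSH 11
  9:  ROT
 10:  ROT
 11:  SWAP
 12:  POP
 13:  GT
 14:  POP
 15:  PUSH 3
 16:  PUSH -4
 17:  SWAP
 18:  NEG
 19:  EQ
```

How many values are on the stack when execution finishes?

PUSH 3   → 3
NEG      → -3
NEG      → 3
POP      → (empty)
PUSH 5   → 5
PUSH -16 → 5 -16
SWAP     → -16 5
PUSH 11  → -16 5 11
ROT      → 5 11 -16
ROT      → 11 -16 5
SWAP     → 11 5 -16
POP      → 11 5
GT       → 1
POP      → (empty)
PUSH 3   → 3
PUSH -4  → 3 -4
SWAP     → -4 3
NEG      → -4 -3
EQ       → 0

1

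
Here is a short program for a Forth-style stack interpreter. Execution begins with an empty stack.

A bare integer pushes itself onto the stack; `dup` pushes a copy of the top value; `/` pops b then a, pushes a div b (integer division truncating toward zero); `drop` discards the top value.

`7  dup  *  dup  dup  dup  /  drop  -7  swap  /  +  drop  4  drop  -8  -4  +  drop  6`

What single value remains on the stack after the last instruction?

6

7    : 7
dup  : 7 7
*    : 49
dup  : 49 49
dup  : 49 49 49
dup  : 49 49 49 49
/    : 49 49 1
drop : 49 49
-7   : 49 49 -7
swap : 49 -7 49
/    : 49 0
+    : 49
drop : (empty)
4    : 4
drop : (empty)
-8   : -8
-4   : -8 -4
+    : -12
drop : (empty)
6    : 6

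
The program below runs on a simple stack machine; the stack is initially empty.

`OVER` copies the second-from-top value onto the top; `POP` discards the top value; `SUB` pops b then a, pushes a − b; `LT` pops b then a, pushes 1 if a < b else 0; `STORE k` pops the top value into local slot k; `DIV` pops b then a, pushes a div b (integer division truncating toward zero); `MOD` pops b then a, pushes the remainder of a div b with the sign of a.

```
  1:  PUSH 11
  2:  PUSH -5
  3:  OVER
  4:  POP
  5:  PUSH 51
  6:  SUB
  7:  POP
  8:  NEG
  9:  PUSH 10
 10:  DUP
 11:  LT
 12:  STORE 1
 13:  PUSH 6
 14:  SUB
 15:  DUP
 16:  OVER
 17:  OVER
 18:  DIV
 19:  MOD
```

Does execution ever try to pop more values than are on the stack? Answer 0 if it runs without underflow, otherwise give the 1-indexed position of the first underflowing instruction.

0

PUSH 11 : [11]
PUSH -5 : [11, -5]
OVER    : [11, -5, 11]
POP     : [11, -5]
PUSH 51 : [11, -5, 51]
SUB     : [11, -56]
POP     : [11]
NEG     : [-11]
PUSH 10 : [-11, 10]
DUP     : [-11, 10, 10]
LT      : [-11, 0]
STORE 1 : [-11]
PUSH 6  : [-11, 6]
SUB     : [-17]
DUP     : [-17, -17]
OVER    : [-17, -17, -17]
OVER    : [-17, -17, -17, -17]
DIV     : [-17, -17, 1]
MOD     : [-17, 0]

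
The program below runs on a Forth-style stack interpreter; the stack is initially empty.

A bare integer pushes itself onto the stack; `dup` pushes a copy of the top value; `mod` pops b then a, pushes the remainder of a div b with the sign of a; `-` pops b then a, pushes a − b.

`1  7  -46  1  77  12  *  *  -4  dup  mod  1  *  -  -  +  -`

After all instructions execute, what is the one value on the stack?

964

1   -> 1
7   -> 1 7
-46 -> 1 7 -46
1   -> 1 7 -46 1
77  -> 1 7 -46 1 77
12  -> 1 7 -46 1 77 12
*   -> 1 7 -46 1 924
*   -> 1 7 -46 924
-4  -> 1 7 -46 924 -4
dup -> 1 7 -46 924 -4 -4
mod -> 1 7 -46 924 0
1   -> 1 7 -46 924 0 1
*   -> 1 7 -46 924 0
-   -> 1 7 -46 924
-   -> 1 7 -970
+   -> 1 -963
-   -> 964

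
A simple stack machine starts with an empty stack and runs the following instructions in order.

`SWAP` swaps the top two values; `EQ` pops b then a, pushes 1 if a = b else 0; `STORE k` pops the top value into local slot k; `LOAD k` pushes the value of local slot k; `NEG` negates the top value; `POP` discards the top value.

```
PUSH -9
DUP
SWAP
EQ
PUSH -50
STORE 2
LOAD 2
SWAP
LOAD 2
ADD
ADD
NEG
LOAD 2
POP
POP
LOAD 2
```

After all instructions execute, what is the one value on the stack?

-50

PUSH -9   [-9]
DUP       [-9, -9]
SWAP      [-9, -9]
EQ        [1]
PUSH -50  [1, -50]
STORE 2   [1]
LOAD 2    [1, -50]
SWAP      [-50, 1]
LOAD 2    [-50, 1, -50]
ADD       [-50, -49]
ADD       [-99]
NEG       [99]
LOAD 2    [99, -50]
POP       [99]
POP       []
LOAD 2    [-50]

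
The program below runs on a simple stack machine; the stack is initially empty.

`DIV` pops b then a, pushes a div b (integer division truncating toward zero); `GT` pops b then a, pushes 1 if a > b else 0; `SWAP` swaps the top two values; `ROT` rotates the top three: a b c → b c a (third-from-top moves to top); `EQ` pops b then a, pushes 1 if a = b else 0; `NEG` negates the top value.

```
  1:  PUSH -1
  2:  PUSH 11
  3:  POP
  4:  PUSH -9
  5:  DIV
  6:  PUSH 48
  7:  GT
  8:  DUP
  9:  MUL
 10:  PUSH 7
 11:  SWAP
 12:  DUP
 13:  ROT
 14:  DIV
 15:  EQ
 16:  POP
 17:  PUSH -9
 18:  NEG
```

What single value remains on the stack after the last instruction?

9

PUSH -1 : [-1]
PUSH 11 : [-1, 11]
POP     : [-1]
PUSH -9 : [-1, -9]
DIV     : [0]
PUSH 48 : [0, 48]
GT      : [0]
DUP     : [0, 0]
MUL     : [0]
PUSH 7  : [0, 7]
SWAP    : [7, 0]
DUP     : [7, 0, 0]
ROT     : [0, 0, 7]
DIV     : [0, 0]
EQ      : [1]
POP     : []
PUSH -9 : [-9]
NEG     : [9]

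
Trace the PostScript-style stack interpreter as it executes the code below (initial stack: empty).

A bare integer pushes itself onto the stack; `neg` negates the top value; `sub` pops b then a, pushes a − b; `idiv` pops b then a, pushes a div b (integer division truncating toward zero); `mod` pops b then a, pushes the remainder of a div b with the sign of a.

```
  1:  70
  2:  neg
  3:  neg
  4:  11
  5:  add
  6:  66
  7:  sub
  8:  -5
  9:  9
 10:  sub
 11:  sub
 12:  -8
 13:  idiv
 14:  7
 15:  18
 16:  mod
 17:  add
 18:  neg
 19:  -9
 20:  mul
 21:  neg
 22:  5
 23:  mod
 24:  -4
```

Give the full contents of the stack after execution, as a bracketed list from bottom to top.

70   -> [70]
neg  -> [-70]
neg  -> [70]
11   -> [70, 11]
add  -> [81]
66   -> [81, 66]
sub  -> [15]
-5   -> [15, -5]
9    -> [15, -5, 9]
sub  -> [15, -14]
sub  -> [29]
-8   -> [29, -8]
idiv -> [-3]
7    -> [-3, 7]
18   -> [-3, 7, 18]
mod  -> [-3, 7]
add  -> [4]
neg  -> [-4]
-9   -> [-4, -9]
mul  -> [36]
neg  -> [-36]
5    -> [-36, 5]
mod  -> [-1]
-4   -> [-1, -4]

[-1, -4]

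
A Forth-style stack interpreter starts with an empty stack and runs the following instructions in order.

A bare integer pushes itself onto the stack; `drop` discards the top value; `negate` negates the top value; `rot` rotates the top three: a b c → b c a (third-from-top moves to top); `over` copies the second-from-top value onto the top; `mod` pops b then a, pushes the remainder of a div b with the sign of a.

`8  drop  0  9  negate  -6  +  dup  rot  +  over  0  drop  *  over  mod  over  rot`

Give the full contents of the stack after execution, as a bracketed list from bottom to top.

[0, -15, -15]

8      : [8]
drop   : []
0      : [0]
9      : [0, 9]
negate : [0, -9]
-6     : [0, -9, -6]
+      : [0, -15]
dup    : [0, -15, -15]
rot    : [-15, -15, 0]
+      : [-15, -15]
over   : [-15, -15, -15]
0      : [-15, -15, -15, 0]
drop   : [-15, -15, -15]
*      : [-15, 225]
over   : [-15, 225, -15]
mod    : [-15, 0]
over   : [-15, 0, -15]
rot    : [0, -15, -15]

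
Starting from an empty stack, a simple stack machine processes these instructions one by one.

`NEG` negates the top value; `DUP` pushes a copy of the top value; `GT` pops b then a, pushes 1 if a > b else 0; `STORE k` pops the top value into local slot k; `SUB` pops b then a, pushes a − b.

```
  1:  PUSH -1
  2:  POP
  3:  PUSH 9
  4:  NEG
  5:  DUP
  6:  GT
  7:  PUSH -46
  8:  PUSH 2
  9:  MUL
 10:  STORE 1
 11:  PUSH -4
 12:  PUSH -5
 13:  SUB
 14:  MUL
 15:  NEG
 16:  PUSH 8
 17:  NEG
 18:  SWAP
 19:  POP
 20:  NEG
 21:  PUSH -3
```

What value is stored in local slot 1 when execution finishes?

-92

PUSH -1  → -1
POP      → (empty)
PUSH 9   → 9
NEG      → -9
DUP      → -9 -9
GT       → 0
PUSH -46 → 0 -46
PUSH 2   → 0 -46 2
MUL      → 0 -92
STORE 1  → 0
PUSH -4  → 0 -4
PUSH -5  → 0 -4 -5
SUB      → 0 1
MUL      → 0
NEG      → 0
PUSH 8   → 0 8
NEG      → 0 -8
SWAP     → -8 0
POP      → -8
NEG      → 8
PUSH -3  → 8 -3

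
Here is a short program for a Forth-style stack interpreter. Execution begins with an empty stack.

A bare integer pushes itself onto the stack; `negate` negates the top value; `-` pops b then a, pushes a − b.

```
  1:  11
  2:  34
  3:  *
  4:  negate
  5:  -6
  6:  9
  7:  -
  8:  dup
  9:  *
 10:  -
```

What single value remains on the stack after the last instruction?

11     -> 11
34     -> 11 34
*      -> 374
negate -> -374
-6     -> -374 -6
9      -> -374 -6 9
-      -> -374 -15
dup    -> -374 -15 -15
*      -> -374 225
-      -> -599

-599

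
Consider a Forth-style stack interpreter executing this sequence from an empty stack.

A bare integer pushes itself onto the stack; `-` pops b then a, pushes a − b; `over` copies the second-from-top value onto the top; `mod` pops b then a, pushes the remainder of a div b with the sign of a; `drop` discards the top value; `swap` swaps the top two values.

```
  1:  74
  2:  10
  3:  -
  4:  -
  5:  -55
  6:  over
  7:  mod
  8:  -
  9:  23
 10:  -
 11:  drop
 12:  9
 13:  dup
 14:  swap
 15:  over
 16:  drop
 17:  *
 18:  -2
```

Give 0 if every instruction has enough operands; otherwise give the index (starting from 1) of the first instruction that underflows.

74  74
10  74 10
-   64
-  — needs 2 operands, stack has 1 → underflow

4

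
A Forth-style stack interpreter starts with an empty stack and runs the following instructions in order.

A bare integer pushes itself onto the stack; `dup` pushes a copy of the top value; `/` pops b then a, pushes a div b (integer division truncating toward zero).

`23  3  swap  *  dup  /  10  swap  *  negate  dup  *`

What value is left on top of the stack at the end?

23      23
3       23 3
swap    3 23
*       69
dup     69 69
/       1
10      1 10
swap    10 1
*       10
negate  -10
dup     -10 -10
*       100

100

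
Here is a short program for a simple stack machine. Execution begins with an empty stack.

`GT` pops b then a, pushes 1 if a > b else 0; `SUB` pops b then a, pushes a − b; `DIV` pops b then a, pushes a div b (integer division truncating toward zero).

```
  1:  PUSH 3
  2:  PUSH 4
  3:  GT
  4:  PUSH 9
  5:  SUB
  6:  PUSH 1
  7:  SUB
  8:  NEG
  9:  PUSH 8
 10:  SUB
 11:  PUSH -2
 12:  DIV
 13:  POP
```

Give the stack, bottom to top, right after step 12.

[-1]

PUSH 3   3
PUSH 4   3 4
GT       0
PUSH 9   0 9
SUB      -9
PUSH 1   -9 1
SUB      -10
NEG      10
PUSH 8   10 8
SUB      2
PUSH -2  2 -2
DIV      -1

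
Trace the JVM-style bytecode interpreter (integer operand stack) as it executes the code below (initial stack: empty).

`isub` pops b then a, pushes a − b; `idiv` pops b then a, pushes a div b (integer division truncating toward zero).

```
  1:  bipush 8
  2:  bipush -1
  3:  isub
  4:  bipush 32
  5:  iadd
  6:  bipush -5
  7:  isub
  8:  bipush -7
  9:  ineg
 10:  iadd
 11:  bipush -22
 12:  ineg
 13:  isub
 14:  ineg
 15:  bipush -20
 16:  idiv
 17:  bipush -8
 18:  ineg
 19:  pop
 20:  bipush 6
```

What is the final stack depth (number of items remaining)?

bipush 8    8
bipush -1   8 -1
isub        9
bipush 32   9 32
iadd        41
bipush -5   41 -5
isub        46
bipush -7   46 -7
ineg        46 7
iadd        53
bipush -22  53 -22
ineg        53 22
isub        31
ineg        -31
bipush -20  -31 -20
idiv        1
bipush -8   1 -8
ineg        1 8
pop         1
bipush 6    1 6

2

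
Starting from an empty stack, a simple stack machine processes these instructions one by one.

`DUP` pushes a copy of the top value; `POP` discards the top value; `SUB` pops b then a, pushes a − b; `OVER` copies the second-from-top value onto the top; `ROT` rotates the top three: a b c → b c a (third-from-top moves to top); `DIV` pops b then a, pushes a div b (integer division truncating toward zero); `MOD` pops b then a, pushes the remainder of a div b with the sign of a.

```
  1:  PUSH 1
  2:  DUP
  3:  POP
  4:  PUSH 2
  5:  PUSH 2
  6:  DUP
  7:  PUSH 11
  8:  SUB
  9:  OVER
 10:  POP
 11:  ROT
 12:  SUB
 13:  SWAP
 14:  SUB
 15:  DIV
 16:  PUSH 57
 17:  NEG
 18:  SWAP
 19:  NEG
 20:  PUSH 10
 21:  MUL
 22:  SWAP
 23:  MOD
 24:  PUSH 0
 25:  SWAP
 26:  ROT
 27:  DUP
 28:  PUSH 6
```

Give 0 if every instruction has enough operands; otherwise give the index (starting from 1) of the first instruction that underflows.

26

PUSH 1  : 1
DUP     : 1 1
POP     : 1
PUSH 2  : 1 2
PUSH 2  : 1 2 2
DUP     : 1 2 2 2
PUSH 11 : 1 2 2 2 11
SUB     : 1 2 2 -9
OVER    : 1 2 2 -9 2
POP     : 1 2 2 -9
ROT     : 1 2 -9 2
SUB     : 1 2 -11
SWAP    : 1 -11 2
SUB     : 1 -13
DIV     : 0
PUSH 57 : 0 57
NEG     : 0 -57
SWAP    : -57 0
NEG     : -57 0
PUSH 10 : -57 0 10
MUL     : -57 0
SWAP    : 0 -57
MOD     : 0
PUSH 0  : 0 0
SWAP    : 0 0
ROT  — needs 3 operands, stack has 2 → underflow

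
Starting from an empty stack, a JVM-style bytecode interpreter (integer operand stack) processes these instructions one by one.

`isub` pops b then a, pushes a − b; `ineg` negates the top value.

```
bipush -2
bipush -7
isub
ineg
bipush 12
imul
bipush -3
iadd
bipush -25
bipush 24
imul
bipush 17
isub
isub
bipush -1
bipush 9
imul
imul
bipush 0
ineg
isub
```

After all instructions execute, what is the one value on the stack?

-4986

bipush -2  : -2
bipush -7  : -2 -7
isub       : 5
ineg       : -5
bipush 12  : -5 12
imul       : -60
bipush -3  : -60 -3
iadd       : -63
bipush -25 : -63 -25
bipush 24  : -63 -25 24
imul       : -63 -600
bipush 17  : -63 -600 17
isub       : -63 -617
isub       : 554
bipush -1  : 554 -1
bipush 9   : 554 -1 9
imul       : 554 -9
imul       : -4986
bipush 0   : -4986 0
ineg       : -4986 0
isub       : -4986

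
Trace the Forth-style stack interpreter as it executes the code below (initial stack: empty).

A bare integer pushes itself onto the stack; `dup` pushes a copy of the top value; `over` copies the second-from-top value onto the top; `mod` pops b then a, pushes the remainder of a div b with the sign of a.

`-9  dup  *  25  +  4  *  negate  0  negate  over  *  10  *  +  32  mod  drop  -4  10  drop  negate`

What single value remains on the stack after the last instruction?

4

-9     → [-9]
dup    → [-9, -9]
*      → [81]
25     → [81, 25]
+      → [106]
4      → [106, 4]
*      → [424]
negate → [-424]
0      → [-424, 0]
negate → [-424, 0]
over   → [-424, 0, -424]
*      → [-424, 0]
10     → [-424, 0, 10]
*      → [-424, 0]
+      → [-424]
32     → [-424, 32]
mod    → [-8]
drop   → []
-4     → [-4]
10     → [-4, 10]
drop   → [-4]
negate → [4]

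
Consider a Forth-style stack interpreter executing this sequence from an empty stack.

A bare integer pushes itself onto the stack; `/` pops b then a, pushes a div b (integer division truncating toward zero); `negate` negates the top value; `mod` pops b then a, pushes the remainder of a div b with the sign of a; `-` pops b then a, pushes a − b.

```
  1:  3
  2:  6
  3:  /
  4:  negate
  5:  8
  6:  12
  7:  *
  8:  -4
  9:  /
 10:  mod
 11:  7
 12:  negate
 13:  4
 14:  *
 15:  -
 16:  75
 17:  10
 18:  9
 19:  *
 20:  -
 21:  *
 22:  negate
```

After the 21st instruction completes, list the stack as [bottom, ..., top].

3      : [3]
6      : [3, 6]
/      : [0]
negate : [0]
8      : [0, 8]
12     : [0, 8, 12]
*      : [0, 96]
-4     : [0, 96, -4]
/      : [0, -24]
mod    : [0]
7      : [0, 7]
negate : [0, -7]
4      : [0, -7, 4]
*      : [0, -28]
-      : [28]
75     : [28, 75]
10     : [28, 75, 10]
9      : [28, 75, 10, 9]
*      : [28, 75, 90]
-      : [28, -15]
*      : [-420]

[-420]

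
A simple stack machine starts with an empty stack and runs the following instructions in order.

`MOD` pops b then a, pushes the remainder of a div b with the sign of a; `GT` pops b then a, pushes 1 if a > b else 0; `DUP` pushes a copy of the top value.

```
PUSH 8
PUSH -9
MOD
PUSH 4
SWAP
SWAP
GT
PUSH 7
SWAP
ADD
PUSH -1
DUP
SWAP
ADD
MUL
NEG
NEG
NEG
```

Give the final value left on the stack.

16

PUSH 8   [8]
PUSH -9  [8, -9]
MOD      [8]
PUSH 4   [8, 4]
SWAP     [4, 8]
SWAP     [8, 4]
GT       [1]
PUSH 7   [1, 7]
SWAP     [7, 1]
ADD      [8]
PUSH -1  [8, -1]
DUP      [8, -1, -1]
SWAP     [8, -1, -1]
ADD      [8, -2]
MUL      [-16]
NEG      [16]
NEG      [-16]
NEG      [16]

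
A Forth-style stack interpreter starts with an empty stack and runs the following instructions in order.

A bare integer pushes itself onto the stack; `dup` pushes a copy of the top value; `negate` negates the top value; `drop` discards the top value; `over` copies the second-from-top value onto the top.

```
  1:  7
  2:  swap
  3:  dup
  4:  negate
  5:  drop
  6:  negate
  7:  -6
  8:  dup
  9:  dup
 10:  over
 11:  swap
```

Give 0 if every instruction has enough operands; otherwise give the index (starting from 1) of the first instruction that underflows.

7 : [7]
swap  — needs 2 operands, stack has 1 → underflow

2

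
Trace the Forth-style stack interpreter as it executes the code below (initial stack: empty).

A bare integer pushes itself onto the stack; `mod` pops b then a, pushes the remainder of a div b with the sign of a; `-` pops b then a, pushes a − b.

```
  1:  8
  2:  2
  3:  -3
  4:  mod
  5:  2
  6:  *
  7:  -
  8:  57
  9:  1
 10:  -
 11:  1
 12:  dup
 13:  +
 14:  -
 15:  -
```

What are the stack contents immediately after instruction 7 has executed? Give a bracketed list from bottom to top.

[4]

8    8
2    8 2
-3   8 2 -3
mod  8 2
2    8 2 2
*    8 4
-    4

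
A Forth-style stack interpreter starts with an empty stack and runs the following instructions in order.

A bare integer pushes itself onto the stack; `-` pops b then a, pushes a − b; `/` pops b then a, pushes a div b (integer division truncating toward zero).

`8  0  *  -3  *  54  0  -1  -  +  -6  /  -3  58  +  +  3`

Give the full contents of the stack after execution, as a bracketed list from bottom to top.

[0, 46, 3]

8   [8]
0   [8, 0]
*   [0]
-3  [0, -3]
*   [0]
54  [0, 54]
0   [0, 54, 0]
-1  [0, 54, 0, -1]
-   [0, 54, 1]
+   [0, 55]
-6  [0, 55, -6]
/   [0, -9]
-3  [0, -9, -3]
58  [0, -9, -3, 58]
+   [0, -9, 55]
+   [0, 46]
3   [0, 46, 3]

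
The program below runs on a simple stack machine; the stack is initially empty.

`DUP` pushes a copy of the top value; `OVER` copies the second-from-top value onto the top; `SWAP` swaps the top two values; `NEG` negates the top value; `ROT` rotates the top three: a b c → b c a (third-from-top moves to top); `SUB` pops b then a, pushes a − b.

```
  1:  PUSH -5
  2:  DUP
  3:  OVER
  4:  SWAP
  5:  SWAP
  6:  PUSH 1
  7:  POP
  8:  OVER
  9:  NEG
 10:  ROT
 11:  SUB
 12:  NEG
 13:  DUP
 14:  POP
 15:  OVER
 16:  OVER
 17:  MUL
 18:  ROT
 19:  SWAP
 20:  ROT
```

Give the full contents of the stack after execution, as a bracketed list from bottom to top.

PUSH -5 -> [-5]
DUP     -> [-5, -5]
OVER    -> [-5, -5, -5]
SWAP    -> [-5, -5, -5]
SWAP    -> [-5, -5, -5]
PUSH 1  -> [-5, -5, -5, 1]
POP     -> [-5, -5, -5]
OVER    -> [-5, -5, -5, -5]
NEG     -> [-5, -5, -5, 5]
ROT     -> [-5, -5, 5, -5]
SUB     -> [-5, -5, 10]
NEG     -> [-5, -5, -10]
DUP     -> [-5, -5, -10, -10]
POP     -> [-5, -5, -10]
OVER    -> [-5, -5, -10, -5]
OVER    -> [-5, -5, -10, -5, -10]
MUL     -> [-5, -5, -10, 50]
ROT     -> [-5, -10, 50, -5]
SWAP    -> [-5, -10, -5, 50]
ROT     -> [-5, -5, 50, -10]

[-5, -5, 50, -10]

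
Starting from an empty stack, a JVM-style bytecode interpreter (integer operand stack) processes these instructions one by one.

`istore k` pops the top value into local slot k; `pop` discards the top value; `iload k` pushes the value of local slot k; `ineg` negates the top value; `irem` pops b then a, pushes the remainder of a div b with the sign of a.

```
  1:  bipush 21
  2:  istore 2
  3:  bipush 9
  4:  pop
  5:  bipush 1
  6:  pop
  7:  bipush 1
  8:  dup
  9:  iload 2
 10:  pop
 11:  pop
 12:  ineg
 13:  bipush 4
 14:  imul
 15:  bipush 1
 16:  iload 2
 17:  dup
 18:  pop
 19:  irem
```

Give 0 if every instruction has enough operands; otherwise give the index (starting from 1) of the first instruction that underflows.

bipush 21  21
istore 2   (empty)
bipush 9   9
pop        (empty)
bipush 1   1
pop        (empty)
bipush 1   1
dup        1 1
iload 2    1 1 21
pop        1 1
pop        1
ineg       -1
bipush 4   -1 4
imul       -4
bipush 1   -4 1
iload 2    -4 1 21
dup        -4 1 21 21
pop        -4 1 21
irem       -4 1

0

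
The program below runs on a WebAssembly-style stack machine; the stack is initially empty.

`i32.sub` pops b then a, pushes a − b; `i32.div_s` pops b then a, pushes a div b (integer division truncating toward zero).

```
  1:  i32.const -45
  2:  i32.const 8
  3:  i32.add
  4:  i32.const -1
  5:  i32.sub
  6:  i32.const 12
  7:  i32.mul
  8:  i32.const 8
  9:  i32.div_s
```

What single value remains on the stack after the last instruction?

i32.const -45 → -45
i32.const 8   → -45 8
i32.add       → -37
i32.const -1  → -37 -1
i32.sub       → -36
i32.const 12  → -36 12
i32.mul       → -432
i32.const 8   → -432 8
i32.div_s     → -54

-54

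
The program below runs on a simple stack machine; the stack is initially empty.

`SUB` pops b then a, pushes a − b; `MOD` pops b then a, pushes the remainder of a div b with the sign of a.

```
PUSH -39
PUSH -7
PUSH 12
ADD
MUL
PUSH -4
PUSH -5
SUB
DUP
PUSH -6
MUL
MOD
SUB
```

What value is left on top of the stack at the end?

PUSH -39 → [-39]
PUSH -7  → [-39, -7]
PUSH 12  → [-39, -7, 12]
ADD      → [-39, 5]
MUL      → [-195]
PUSH -4  → [-195, -4]
PUSH -5  → [-195, -4, -5]
SUB      → [-195, 1]
DUP      → [-195, 1, 1]
PUSH -6  → [-195, 1, 1, -6]
MUL      → [-195, 1, -6]
MOD      → [-195, 1]
SUB      → [-196]

-196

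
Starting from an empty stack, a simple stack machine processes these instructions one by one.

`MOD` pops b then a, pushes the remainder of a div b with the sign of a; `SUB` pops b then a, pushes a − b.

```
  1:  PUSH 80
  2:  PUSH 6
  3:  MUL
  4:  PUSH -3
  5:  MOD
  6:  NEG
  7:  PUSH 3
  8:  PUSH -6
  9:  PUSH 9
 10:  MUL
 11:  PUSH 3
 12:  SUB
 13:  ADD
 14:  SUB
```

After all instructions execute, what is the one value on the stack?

PUSH 80 : [80]
PUSH 6  : [80, 6]
MUL     : [480]
PUSH -3 : [480, -3]
MOD     : [0]
NEG     : [0]
PUSH 3  : [0, 3]
PUSH -6 : [0, 3, -6]
PUSH 9  : [0, 3, -6, 9]
MUL     : [0, 3, -54]
PUSH 3  : [0, 3, -54, 3]
SUB     : [0, 3, -57]
ADD     : [0, -54]
SUB     : [54]

54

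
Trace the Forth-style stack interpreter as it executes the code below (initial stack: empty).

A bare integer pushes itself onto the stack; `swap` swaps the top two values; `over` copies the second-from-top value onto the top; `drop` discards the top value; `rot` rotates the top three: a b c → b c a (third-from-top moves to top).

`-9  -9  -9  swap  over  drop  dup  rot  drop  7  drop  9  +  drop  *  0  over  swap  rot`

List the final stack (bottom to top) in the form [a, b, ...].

[81, 0, 81]

-9    -9
-9    -9 -9
-9    -9 -9 -9
swap  -9 -9 -9
over  -9 -9 -9 -9
drop  -9 -9 -9
dup   -9 -9 -9 -9
rot   -9 -9 -9 -9
drop  -9 -9 -9
7     -9 -9 -9 7
drop  -9 -9 -9
9     -9 -9 -9 9
+     -9 -9 0
drop  -9 -9
*     81
0     81 0
over  81 0 81
swap  81 81 0
rot   81 0 81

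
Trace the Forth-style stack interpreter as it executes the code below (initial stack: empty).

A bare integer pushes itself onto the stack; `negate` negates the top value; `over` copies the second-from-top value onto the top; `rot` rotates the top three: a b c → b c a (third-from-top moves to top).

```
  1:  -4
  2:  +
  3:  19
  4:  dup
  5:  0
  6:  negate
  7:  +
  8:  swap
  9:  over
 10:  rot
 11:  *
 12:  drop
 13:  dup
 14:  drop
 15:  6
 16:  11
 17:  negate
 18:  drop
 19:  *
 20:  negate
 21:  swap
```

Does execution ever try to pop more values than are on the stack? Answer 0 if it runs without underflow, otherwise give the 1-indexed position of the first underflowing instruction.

2

-4 : -4
+  — needs 2 operands, stack has 1 → underflow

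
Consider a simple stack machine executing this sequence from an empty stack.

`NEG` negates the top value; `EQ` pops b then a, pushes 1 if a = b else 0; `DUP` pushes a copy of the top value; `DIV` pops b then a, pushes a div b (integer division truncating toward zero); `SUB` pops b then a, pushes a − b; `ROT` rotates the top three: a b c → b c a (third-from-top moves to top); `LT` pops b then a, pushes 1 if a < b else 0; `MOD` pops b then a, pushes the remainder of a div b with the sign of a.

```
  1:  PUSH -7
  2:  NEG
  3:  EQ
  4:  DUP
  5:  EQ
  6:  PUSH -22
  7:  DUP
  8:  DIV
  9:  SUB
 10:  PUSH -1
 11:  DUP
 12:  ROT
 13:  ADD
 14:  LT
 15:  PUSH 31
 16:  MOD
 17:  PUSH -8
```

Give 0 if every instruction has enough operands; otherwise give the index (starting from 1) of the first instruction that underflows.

PUSH -7 : -7
NEG     : 7
EQ  — needs 2 operands, stack has 1 → underflow

3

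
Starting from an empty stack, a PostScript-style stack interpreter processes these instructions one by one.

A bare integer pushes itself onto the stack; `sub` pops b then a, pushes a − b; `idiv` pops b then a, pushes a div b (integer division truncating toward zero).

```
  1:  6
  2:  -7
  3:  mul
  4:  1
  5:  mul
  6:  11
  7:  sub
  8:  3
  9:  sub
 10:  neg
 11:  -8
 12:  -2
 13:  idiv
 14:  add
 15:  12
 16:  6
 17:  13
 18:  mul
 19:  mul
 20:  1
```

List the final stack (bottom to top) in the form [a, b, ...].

[60, 936, 1]

6     6
-7    6 -7
mul   -42
1     -42 1
mul   -42
11    -42 11
sub   -53
3     -53 3
sub   -56
neg   56
-8    56 -8
-2    56 -8 -2
idiv  56 4
add   60
12    60 12
6     60 12 6
13    60 12 6 13
mul   60 12 78
mul   60 936
1     60 936 1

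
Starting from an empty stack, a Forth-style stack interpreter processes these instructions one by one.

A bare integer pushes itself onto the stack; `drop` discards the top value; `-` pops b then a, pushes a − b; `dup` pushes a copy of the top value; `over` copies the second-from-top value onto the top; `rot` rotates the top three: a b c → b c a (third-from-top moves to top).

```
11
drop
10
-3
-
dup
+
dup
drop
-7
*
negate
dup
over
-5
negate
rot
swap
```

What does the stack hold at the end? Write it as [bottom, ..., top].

[182, 182, 182, 5]

11     : [11]
drop   : []
10     : [10]
-3     : [10, -3]
-      : [13]
dup    : [13, 13]
+      : [26]
dup    : [26, 26]
drop   : [26]
-7     : [26, -7]
*      : [-182]
negate : [182]
dup    : [182, 182]
over   : [182, 182, 182]
-5     : [182, 182, 182, -5]
negate : [182, 182, 182, 5]
rot    : [182, 182, 5, 182]
swap   : [182, 182, 182, 5]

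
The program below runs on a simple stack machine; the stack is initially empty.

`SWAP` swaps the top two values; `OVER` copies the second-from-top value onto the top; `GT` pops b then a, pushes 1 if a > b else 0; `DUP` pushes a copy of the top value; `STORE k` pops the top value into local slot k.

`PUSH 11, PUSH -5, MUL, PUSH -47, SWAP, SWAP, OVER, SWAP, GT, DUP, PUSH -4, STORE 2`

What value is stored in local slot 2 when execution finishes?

PUSH 11  : [11]
PUSH -5  : [11, -5]
MUL      : [-55]
PUSH -47 : [-55, -47]
SWAP     : [-47, -55]
SWAP     : [-55, -47]
OVER     : [-55, -47, -55]
SWAP     : [-55, -55, -47]
GT       : [-55, 0]
DUP      : [-55, 0, 0]
PUSH -4  : [-55, 0, 0, -4]
STORE 2  : [-55, 0, 0]

-4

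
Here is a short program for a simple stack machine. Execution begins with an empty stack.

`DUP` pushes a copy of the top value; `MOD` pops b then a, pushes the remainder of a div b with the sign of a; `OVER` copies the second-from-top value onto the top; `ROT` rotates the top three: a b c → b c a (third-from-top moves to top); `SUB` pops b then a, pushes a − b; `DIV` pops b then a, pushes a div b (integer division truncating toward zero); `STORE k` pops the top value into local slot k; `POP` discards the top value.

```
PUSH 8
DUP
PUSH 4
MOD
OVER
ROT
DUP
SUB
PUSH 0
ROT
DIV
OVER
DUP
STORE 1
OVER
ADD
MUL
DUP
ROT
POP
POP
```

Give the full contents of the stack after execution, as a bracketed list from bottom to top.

PUSH 8  → 8
DUP     → 8 8
PUSH 4  → 8 8 4
MOD     → 8 0
OVER    → 8 0 8
ROT     → 0 8 8
DUP     → 0 8 8 8
SUB     → 0 8 0
PUSH 0  → 0 8 0 0
ROT     → 0 0 0 8
DIV     → 0 0 0
OVER    → 0 0 0 0
DUP     → 0 0 0 0 0
STORE 1 → 0 0 0 0
OVER    → 0 0 0 0 0
ADD     → 0 0 0 0
MUL     → 0 0 0
DUP     → 0 0 0 0
ROT     → 0 0 0 0
POP     → 0 0 0
POP     → 0 0

[0, 0]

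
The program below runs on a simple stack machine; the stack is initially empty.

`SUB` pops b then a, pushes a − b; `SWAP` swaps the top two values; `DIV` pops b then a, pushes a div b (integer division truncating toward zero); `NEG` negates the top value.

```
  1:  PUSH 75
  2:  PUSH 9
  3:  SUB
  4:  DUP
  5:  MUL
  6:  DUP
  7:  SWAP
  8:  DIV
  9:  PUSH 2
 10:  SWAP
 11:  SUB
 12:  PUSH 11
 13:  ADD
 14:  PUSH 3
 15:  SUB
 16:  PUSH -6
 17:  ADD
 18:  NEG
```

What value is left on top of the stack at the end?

-3

PUSH 75 → 75
PUSH 9  → 75 9
SUB     → 66
DUP     → 66 66
MUL     → 4356
DUP     → 4356 4356
SWAP    → 4356 4356
DIV     → 1
PUSH 2  → 1 2
SWAP    → 2 1
SUB     → 1
PUSH 11 → 1 11
ADD     → 12
PUSH 3  → 12 3
SUB     → 9
PUSH -6 → 9 -6
ADD     → 3
NEG     → -3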